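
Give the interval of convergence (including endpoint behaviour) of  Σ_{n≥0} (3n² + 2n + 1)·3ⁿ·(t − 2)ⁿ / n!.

(−∞, ∞)

By the ratio test, |a_{n+1}/a_n| = (3(n+1)² + 2(n+1) + 1)/(3n² + 2n + 1) · 3 · 1/(n+1) → 0.
The limit is 0, so the series converges for all t; R = ∞.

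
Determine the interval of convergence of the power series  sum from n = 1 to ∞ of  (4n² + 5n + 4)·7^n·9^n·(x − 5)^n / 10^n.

(305/63, 325/63)

Ratio test: |a_{n+1}/a_n| = [(4(n+1)² + 5(n+1) + 4)/(4n² + 5n + 4)] · 7·9/10 → 63/10 as n → ∞.
The series converges when 63/10 · |x − 5| < 1, giving R = 10/63.
Endpoint x = 325/63: the n-th term does not approach 0; divergence by the term test.
At x = 305/63: the n-th term does not approach 0; divergence by the term test.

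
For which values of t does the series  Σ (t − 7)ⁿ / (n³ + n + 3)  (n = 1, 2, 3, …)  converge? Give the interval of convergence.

The ratio of consecutive coefficients is (n³ + n + 3)/((n+1)³ + (n+1) + 3) → 1.
Hence R = 1.
Check t = 8: the terms are on the order of 1/n³, so the series converges absolutely by comparison with the p-series (p = 3 > 1).
Endpoint t = 6: the series is dominated by a constant times Σ 1/n³, which converges (p = 3 > 1).

[6, 8]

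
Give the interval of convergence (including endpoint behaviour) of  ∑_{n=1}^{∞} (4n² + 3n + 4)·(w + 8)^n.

(-9, -7)

The ratio of consecutive coefficients is (4(n+1)² + 3(n+1) + 4)/(4n² + 3n + 4) → 1.
Hence R = 1.
Endpoint w = -7: the n-th term does not approach 0; divergence by the term test.
Endpoint w = -9: the n-th term does not approach 0; divergence by the term test.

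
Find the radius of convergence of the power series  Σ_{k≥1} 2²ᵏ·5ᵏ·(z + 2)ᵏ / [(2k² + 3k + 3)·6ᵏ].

R = 3/10

By the ratio test, |a_{k+1}/a_k| = [(2k² + 3k + 3)/(2(k+1)² + 3(k+1) + 3)] · 4·5/6 → 10/3.
The series converges when 10/3 · |z + 2| < 1, giving R = 3/10.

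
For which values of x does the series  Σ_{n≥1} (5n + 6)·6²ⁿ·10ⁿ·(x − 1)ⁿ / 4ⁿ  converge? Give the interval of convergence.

Ratio test: |a_{n+1}/a_n| = [(5(n+1) + 6)/(5n + 6)] · 36·10/4 → 90 as n → ∞.
The series converges when 90 · |x − 1| < 1, giving R = 1/90.
When x = 91/90, the terms have absolute value of order n, which does not tend to 0, so the series diverges by the divergence test.
At x = 89/90: the terms have absolute value of order n, which does not tend to 0, so the series diverges by the divergence test.

(89/90, 91/90)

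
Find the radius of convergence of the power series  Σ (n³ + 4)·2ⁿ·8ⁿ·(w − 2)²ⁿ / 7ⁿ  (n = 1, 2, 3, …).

The ratio of consecutive coefficients is [((n+1)³ + 4)/(n³ + 4)] · 2·8/7 → 16/7.
Successive powers of (w − 2) differ by 2, so the series converges when |w − 2|² · 16/7 < 1, i.e. |w − 2| < √(7/16). So R = √7/4.

R = √7/4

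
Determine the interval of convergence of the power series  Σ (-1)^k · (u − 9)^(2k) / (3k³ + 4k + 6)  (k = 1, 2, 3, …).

[8, 10]

Ratio test: |a_{k+1}/a_k| = (3k³ + 4k + 6)/(3(k+1)³ + 4(k+1) + 6) → 1 as k → ∞.
Writing y = (u − 9)², the series in y has radius 1, so |u − 9| < √(1) = 1 and R = 1.
At u = 10: the terms are on the order of 1/k³, so the series converges absolutely by comparison with the p-series (p = 3 > 1).
At u = 8: the series is dominated by a constant times Σ 1/k³, which converges (p = 3 > 1).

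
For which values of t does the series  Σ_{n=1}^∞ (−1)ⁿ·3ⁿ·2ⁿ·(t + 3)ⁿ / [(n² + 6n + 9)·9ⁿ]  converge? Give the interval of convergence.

[-9/2, -3/2]

Ratio test: |a_{n+1}/a_n| = [(n² + 6n + 9)/((n+1)² + 6(n+1) + 9)] · 3·2/9 → 2/3 as n → ∞.
The series converges when 2/3 · |t + 3| < 1, giving R = 3/2.
When t = -3/2, absolute convergence follows by limit comparison with Σ 1/n².
Endpoint t = -9/2: absolute convergence follows by limit comparison with Σ 1/n².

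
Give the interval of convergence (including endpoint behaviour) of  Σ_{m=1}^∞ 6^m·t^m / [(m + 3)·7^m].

By the ratio test, |a_{m+1}/a_m| = [(m + 3)/((m+1) + 3)] · 6/7 → 6/7.
The series converges when 6/7 · |t| < 1, giving R = 7/6.
Endpoint t = 7/6: the terms behave like c/m; limit comparison with the harmonic series gives divergence.
Endpoint t = -7/6: convergence follows from the alternating series test (terms decrease monotonically to 0).

[-7/6, 7/6)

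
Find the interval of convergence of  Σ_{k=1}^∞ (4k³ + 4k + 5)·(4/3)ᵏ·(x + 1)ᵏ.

(-7/4, -1/4)

By the ratio test, |a_{k+1}/a_k| = [(4(k+1)³ + 4(k+1) + 5)/(4k³ + 4k + 5)] · 4/3 → 4/3.
Thus R = 1/(4/3) = 3/4.
Endpoint x = -1/4: the k-th term does not approach 0; divergence by the term test.
Check x = -7/4: the terms have absolute value of order k³, which does not tend to 0, so the series diverges by the divergence test.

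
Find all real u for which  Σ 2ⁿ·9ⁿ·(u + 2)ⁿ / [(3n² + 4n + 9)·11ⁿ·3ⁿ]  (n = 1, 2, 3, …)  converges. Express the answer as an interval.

[-23/6, -1/6]

Apply the ratio test: |a_{n+1}| / |a_n| = [(3n² + 4n + 9)/(3(n+1)² + 4(n+1) + 9)] · 2·9/(11·3), which tends to 6/11 as n → ∞.
Thus R = 1/(6/11) = 11/6.
Endpoint u = -1/6: the series is dominated by a constant times Σ 1/n², which converges (p = 2 > 1).
When u = -23/6, the terms are on the order of 1/n², so the series converges absolutely by comparison with the p-series (p = 2 > 1).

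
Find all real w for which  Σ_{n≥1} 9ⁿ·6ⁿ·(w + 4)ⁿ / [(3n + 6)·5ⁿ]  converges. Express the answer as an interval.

[-221/54, -211/54)

Apply the ratio test: |a_{n+1}| / |a_n| = [(3n + 6)/(3(n+1) + 6)] · 9·6/5, which tends to 54/5 as n → ∞.
Thus R = 1/(54/5) = 5/54.
Endpoint w = -211/54: the terms behave like c/n; limit comparison with the harmonic series gives divergence.
Endpoint w = -221/54: an alternating series whose terms decrease to 0 in absolute value, so it converges by the Leibniz criterion.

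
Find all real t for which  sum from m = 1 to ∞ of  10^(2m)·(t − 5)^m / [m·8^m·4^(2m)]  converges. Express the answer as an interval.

The ratio of consecutive coefficients is [m/(m+1)] · 100/(8·16) → 25/32.
Convergence for |t − 5| · 25/32 < 1, i.e. |t − 5| < 32/25. So R = 32/25.
Check t = 157/25: the terms behave like c/m; limit comparison with the harmonic series gives divergence.
At t = 93/25: an alternating series whose terms decrease to 0 in absolute value, so it converges by the Leibniz criterion.

[93/25, 157/25)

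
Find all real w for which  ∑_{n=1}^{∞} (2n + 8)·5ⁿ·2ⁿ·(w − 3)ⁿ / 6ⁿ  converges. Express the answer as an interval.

(12/5, 18/5)

By the ratio test, |a_{n+1}/a_n| = [(2(n+1) + 8)/(2n + 8)] · 5·2/6 → 5/3.
Hence the series converges for |w − 3| < 1/(5/3) = 3/5, so the radius of convergence is 3/5.
Check w = 18/5: the terms have absolute value of order n, which does not tend to 0, so the series diverges by the divergence test.
At w = 12/5: the terms do not tend to 0, so the series diverges.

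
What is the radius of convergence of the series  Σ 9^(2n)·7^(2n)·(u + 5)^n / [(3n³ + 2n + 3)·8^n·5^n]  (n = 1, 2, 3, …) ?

Apply the ratio test: |a_{n+1}| / |a_n| = [(3n³ + 2n + 3)/(3(n+1)³ + 2(n+1) + 3)] · 81·49/(8·5), which tends to 3969/40 as n → ∞.
Hence the series converges for |u + 5| < 1/(3969/40) = 40/3969, so the radius of convergence is 40/3969.

R = 40/3969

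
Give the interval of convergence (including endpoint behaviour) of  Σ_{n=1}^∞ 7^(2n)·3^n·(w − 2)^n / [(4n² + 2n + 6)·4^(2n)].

Ratio test: |a_{n+1}/a_n| = [(4n² + 2n + 6)/(4(n+1)² + 2(n+1) + 6)] · 49·3/16 → 147/16 as n → ∞.
Hence the series converges for |w − 2| < 1/(147/16) = 16/147, so the radius of convergence is 16/147.
Check w = 310/147: the terms are on the order of 1/n², so the series converges absolutely by comparison with the p-series (p = 2 > 1).
At w = 278/147: the series is dominated by a constant times Σ 1/n², which converges (p = 2 > 1).

[278/147, 310/147]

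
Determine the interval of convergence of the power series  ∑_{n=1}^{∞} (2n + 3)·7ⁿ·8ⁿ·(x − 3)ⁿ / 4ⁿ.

(41/14, 43/14)

By the ratio test, |a_{n+1}/a_n| = [(2(n+1) + 3)/(2n + 3)] · 7·8/4 → 14.
The series converges when 14 · |x − 3| < 1, giving R = 1/14.
When x = 43/14, the terms have absolute value of order n, which does not tend to 0, so the series diverges by the divergence test.
Check x = 41/14: the terms do not tend to 0, so the series diverges.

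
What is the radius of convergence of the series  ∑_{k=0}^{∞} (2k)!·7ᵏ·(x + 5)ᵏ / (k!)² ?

Ratio test: |a_{k+1}/a_k| = (2k+1)·(2k+2)/(k+1)² · 7 → 28 as k → ∞.
Hence the series converges for |x + 5| < 1/(28) = 1/28, so the radius of convergence is 1/28.

R = 1/28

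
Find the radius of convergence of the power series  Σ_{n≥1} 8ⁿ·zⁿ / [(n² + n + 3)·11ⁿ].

The ratio of consecutive coefficients is [(n² + n + 3)/((n+1)² + (n+1) + 3)] · 8/11 → 8/11.
Hence the series converges for |z| < 1/(8/11) = 11/8, so the radius of convergence is 11/8.

R = 11/8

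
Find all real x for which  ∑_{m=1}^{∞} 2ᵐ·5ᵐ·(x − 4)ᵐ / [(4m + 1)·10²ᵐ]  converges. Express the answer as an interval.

The ratio of consecutive coefficients is [(4m + 1)/(4(m+1) + 1)] · 2·5/100 → 1/10.
Hence the series converges for |x − 4| < 1/(1/10) = 10, so the radius of convergence is 10.
Endpoint x = 14: the terms behave like c/m; limit comparison with the harmonic series gives divergence.
When x = -6, an alternating series whose terms decrease to 0 in absolute value, so it converges by the Leibniz criterion.

[-6, 14)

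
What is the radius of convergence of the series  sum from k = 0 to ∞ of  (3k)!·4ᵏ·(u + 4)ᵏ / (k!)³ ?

R = 1/108

Ratio test: |a_{k+1}/a_k| = (3k+1)·(3k+2)·(3k+3)/(k+1)³ · 4 → 108 as k → ∞.
Thus R = 1/(108) = 1/108.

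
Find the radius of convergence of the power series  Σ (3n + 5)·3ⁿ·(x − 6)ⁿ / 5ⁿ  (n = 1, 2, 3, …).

R = 5/3

Apply the ratio test: |a_{n+1}| / |a_n| = [(3(n+1) + 5)/(3n + 5)] · 3/5, which tends to 3/5 as n → ∞.
Hence the series converges for |x − 6| < 1/(3/5) = 5/3, so the radius of convergence is 5/3.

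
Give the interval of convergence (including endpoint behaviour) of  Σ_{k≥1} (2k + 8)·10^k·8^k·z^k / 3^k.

The ratio of consecutive coefficients is [(2(k+1) + 8)/(2k + 8)] · 10·8/3 → 80/3.
The series converges when 80/3 · |z| < 1, giving R = 3/80.
When z = 3/80, the terms do not tend to 0, so the series diverges.
At z = -3/80: the k-th term does not approach 0; divergence by the term test.

(-3/80, 3/80)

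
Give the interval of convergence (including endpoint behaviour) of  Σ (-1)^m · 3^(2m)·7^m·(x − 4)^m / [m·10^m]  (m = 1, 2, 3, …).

Apply the ratio test: |a_{m+1}| / |a_m| = [m/(m+1)] · 9·7/10, which tends to 63/10 as m → ∞.
Thus R = 1/(63/10) = 10/63.
When x = 262/63, the terms alternate in sign and decrease monotonically to 0 in absolute value (size ~ c/m), so the alternating series test gives convergence.
When x = 242/63, the terms behave like c/m; limit comparison with the harmonic series gives divergence.

(242/63, 262/63]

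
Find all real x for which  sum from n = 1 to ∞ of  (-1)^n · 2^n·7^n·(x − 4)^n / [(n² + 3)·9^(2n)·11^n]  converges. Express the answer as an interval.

Ratio test: |a_{n+1}/a_n| = [(n² + 3)/((n+1)² + 3)] · 2·7/(81·11) → 14/891 as n → ∞.
Convergence for |x − 4| · 14/891 < 1, i.e. |x − 4| < 891/14. So R = 891/14.
Check x = 947/14: the terms are on the order of 1/n², so the series converges absolutely by comparison with the p-series (p = 2 > 1).
At x = -835/14: the terms are on the order of 1/n², so the series converges absolutely by comparison with the p-series (p = 2 > 1).

[-835/14, 947/14]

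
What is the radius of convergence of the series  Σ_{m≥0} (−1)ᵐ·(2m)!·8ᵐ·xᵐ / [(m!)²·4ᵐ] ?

R = 1/8

By the ratio test, |a_{m+1}/a_m| = (2m+1)·(2m+2)/(m+1)² · 8/4 → 8.
Convergence for |x| · 8 < 1, i.e. |x| < 1/8. So R = 1/8.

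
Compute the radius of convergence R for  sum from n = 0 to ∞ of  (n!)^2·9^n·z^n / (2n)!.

R = 4/9

Apply the ratio test: |a_{n+1}| / |a_n| = (n+1)²/[(2n+1)·(2n+2)] · 9, which tends to 9/4 as n → ∞.
The series converges when 9/4 · |z| < 1, giving R = 4/9.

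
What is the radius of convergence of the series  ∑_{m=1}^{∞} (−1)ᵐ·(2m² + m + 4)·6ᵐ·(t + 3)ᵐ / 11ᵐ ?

R = 11/6

Ratio test: |a_{m+1}/a_m| = [(2(m+1)² + (m+1) + 4)/(2m² + m + 4)] · 6/11 → 6/11 as m → ∞.
Thus R = 1/(6/11) = 11/6.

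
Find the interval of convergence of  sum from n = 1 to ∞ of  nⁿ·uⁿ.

{0}

Root test: |a_n|^(1/n) = n → ∞.
Since the n-th root of |a_n| is unbounded, the series converges only at u = 0; R = 0.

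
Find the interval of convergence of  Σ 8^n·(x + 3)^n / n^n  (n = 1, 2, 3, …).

(−∞, ∞)

By the Cauchy root test, |a_n|^(1/n) = 8/n → 0.
Since the n-th root of |a_n| tends to 0, the series converges for all real x; R = ∞.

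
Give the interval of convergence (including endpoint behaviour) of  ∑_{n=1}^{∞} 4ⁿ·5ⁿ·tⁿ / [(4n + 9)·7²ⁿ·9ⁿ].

[-441/20, 441/20)

The ratio of consecutive coefficients is [(4n + 9)/(4(n+1) + 9)] · 4·5/(49·9) → 20/441.
The series converges when 20/441 · |t| < 1, giving R = 441/20.
When t = 441/20, comparison with the harmonic series Σ 1/n shows the series diverges.
At t = -441/20: convergence follows from the alternating series test (terms decrease monotonically to 0).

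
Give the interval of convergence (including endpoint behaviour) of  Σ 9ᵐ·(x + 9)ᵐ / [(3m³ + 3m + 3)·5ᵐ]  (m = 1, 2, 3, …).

By the ratio test, |a_{m+1}/a_m| = [(3m³ + 3m + 3)/(3(m+1)³ + 3(m+1) + 3)] · 9/5 → 9/5.
Hence the series converges for |x + 9| < 1/(9/5) = 5/9, so the radius of convergence is 5/9.
When x = -76/9, the series is dominated by a constant times Σ 1/m³, which converges (p = 3 > 1).
Check x = -86/9: the series is dominated by a constant times Σ 1/m³, which converges (p = 3 > 1).

[-86/9, -76/9]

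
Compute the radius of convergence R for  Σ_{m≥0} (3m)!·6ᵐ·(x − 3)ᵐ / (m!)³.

By the ratio test, |a_{m+1}/a_m| = (3m+1)·(3m+2)·(3m+3)/(m+1)³ · 6 → 162.
Convergence for |x − 3| · 162 < 1, i.e. |x − 3| < 1/162. So R = 1/162.

R = 1/162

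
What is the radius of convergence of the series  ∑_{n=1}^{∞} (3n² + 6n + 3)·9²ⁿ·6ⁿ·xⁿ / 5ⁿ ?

R = 5/486

By the ratio test, |a_{n+1}/a_n| = [(3(n+1)² + 6(n+1) + 3)/(3n² + 6n + 3)] · 81·6/5 → 486/5.
Thus R = 1/(486/5) = 5/486.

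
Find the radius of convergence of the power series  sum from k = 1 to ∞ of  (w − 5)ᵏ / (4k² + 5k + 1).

Ratio test: |a_{k+1}/a_k| = (4k² + 5k + 1)/(4(k+1)² + 5(k+1) + 1) → 1 as k → ∞.
Convergence for |w − 5| < 1, so R = 1.

R = 1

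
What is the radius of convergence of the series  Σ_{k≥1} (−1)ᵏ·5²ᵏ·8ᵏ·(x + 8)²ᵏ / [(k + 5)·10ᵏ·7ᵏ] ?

The ratio of consecutive coefficients is [(k + 5)/((k+1) + 5)] · 25·8/(10·7) → 20/7.
Writing y = (x + 8)², the series in y has radius 7/20, so |x + 8| < √(7/20) and R = √35/10.

R = √35/10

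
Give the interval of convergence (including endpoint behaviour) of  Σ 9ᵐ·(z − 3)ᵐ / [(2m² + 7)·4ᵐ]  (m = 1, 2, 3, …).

The ratio of consecutive coefficients is [(2m² + 7)/(2(m+1)² + 7)] · 9/4 → 9/4.
Thus R = 1/(9/4) = 4/9.
When z = 31/9, absolute convergence follows by limit comparison with Σ 1/m².
At z = 23/9: the terms are on the order of 1/m², so the series converges absolutely by comparison with the p-series (p = 2 > 1).

[23/9, 31/9]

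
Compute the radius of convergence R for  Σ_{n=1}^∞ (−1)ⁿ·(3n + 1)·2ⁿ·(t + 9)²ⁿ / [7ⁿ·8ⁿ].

Ratio test: |a_{n+1}/a_n| = [(3(n+1) + 1)/(3n + 1)] · 2/(7·8) → 1/28 as n → ∞.
Since the exponent of (t + 9) increases by 2 each term, convergence requires |t + 9|² < 28, hence R = 2√7.

R = 2√7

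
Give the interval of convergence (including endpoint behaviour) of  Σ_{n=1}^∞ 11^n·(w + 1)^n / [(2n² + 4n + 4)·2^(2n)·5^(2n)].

Apply the ratio test: |a_{n+1}| / |a_n| = [(2n² + 4n + 4)/(2(n+1)² + 4(n+1) + 4)] · 11/(4·25), which tends to 11/100 as n → ∞.
Thus R = 1/(11/100) = 100/11.
Check w = 89/11: the series is dominated by a constant times Σ 1/n², which converges (p = 2 > 1).
At w = -111/11: the terms are on the order of 1/n², so the series converges absolutely by comparison with the p-series (p = 2 > 1).

[-111/11, 89/11]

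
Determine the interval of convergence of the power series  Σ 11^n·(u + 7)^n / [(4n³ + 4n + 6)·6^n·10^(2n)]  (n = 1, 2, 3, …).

[-677/11, 523/11]

The ratio of consecutive coefficients is [(4n³ + 4n + 6)/(4(n+1)³ + 4(n+1) + 6)] · 11/(6·100) → 11/600.
Thus R = 1/(11/600) = 600/11.
Check u = 523/11: absolute convergence follows by limit comparison with Σ 1/n³.
When u = -677/11, the terms are on the order of 1/n³, so the series converges absolutely by comparison with the p-series (p = 3 > 1).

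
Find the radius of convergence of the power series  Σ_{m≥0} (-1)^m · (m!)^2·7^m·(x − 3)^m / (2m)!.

R = 4/7

By the ratio test, |a_{m+1}/a_m| = (m+1)²/[(2m+1)·(2m+2)] · 7 → 7/4.
The series converges when 7/4 · |x − 3| < 1, giving R = 4/7.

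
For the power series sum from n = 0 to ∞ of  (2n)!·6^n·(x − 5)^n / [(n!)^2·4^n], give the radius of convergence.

Ratio test: |a_{n+1}/a_n| = (2n+1)·(2n+2)/(n+1)² · 6/4 → 6 as n → ∞.
Convergence for |x − 5| · 6 < 1, i.e. |x − 5| < 1/6. So R = 1/6.

R = 1/6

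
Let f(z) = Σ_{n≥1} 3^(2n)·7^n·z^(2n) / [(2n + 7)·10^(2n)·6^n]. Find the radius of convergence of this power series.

The ratio of consecutive coefficients is [(2n + 7)/(2(n+1) + 7)] · 9·7/(100·6) → 21/200.
Writing y = z², the series in y has radius 200/21, so |z| < √(200/21) and R = 10√42/21.

R = 10√42/21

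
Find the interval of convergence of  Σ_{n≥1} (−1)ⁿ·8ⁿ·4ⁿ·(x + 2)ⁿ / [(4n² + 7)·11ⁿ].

[-75/32, -53/32]

Ratio test: |a_{n+1}/a_n| = [(4n² + 7)/(4(n+1)² + 7)] · 8·4/11 → 32/11 as n → ∞.
Convergence for |x + 2| · 32/11 < 1, i.e. |x + 2| < 11/32. So R = 11/32.
Check x = -53/32: absolute convergence follows by limit comparison with Σ 1/n².
At x = -75/32: absolute convergence follows by limit comparison with Σ 1/n².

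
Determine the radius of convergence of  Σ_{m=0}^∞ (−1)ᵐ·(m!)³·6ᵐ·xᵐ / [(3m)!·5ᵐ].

R = 45/2

Apply the ratio test: |a_{m+1}| / |a_m| = (m+1)³/[(3m+1)·(3m+2)·(3m+3)] · 6/5, which tends to 2/45 as m → ∞.
Convergence for |x| · 2/45 < 1, i.e. |x| < 45/2. So R = 45/2.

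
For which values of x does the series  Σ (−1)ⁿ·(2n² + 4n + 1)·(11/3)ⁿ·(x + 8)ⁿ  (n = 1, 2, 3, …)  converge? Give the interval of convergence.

Apply the ratio test: |a_{n+1}| / |a_n| = [(2(n+1)² + 4(n+1) + 1)/(2n² + 4n + 1)] · 11/3, which tends to 11/3 as n → ∞.
Hence the series converges for |x + 8| < 1/(11/3) = 3/11, so the radius of convergence is 3/11.
When x = -85/11, the terms do not tend to 0, so the series diverges.
At x = -91/11: the terms have absolute value of order n², which does not tend to 0, so the series diverges by the divergence test.

(-91/11, -85/11)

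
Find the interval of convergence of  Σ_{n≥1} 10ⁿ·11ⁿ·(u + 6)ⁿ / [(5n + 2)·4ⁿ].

By the ratio test, |a_{n+1}/a_n| = [(5n + 2)/(5(n+1) + 2)] · 10·11/4 → 55/2.
The series converges when 55/2 · |u + 6| < 1, giving R = 2/55.
At u = -328/55: the terms are asymptotic to a nonzero constant times 1/n, so the series diverges by limit comparison with Σ 1/n.
Endpoint u = -332/55: convergence follows from the alternating series test (terms decrease monotonically to 0).

[-332/55, -328/55)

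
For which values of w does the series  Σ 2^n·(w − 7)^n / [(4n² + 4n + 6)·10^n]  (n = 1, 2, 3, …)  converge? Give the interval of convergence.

Apply the ratio test: |a_{n+1}| / |a_n| = [(4n² + 4n + 6)/(4(n+1)² + 4(n+1) + 6)] · 2/10, which tends to 1/5 as n → ∞.
The series converges when 1/5 · |w − 7| < 1, giving R = 5.
Endpoint w = 12: the terms are on the order of 1/n², so the series converges absolutely by comparison with the p-series (p = 2 > 1).
Check w = 2: the series is dominated by a constant times Σ 1/n², which converges (p = 2 > 1).

[2, 12]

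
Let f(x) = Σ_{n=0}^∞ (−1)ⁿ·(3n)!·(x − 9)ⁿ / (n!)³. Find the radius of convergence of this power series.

Apply the ratio test: |a_{n+1}| / |a_n| = (3n+1)·(3n+2)·(3n+3)/(n+1)³, which tends to 27 as n → ∞.
The series converges when 27 · |x − 9| < 1, giving R = 1/27.

R = 1/27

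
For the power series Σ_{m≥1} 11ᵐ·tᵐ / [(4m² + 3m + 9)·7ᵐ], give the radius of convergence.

R = 7/11

Apply the ratio test: |a_{m+1}| / |a_m| = [(4m² + 3m + 9)/(4(m+1)² + 3(m+1) + 9)] · 11/7, which tends to 11/7 as m → ∞.
Convergence for |t| · 11/7 < 1, i.e. |t| < 7/11. So R = 7/11.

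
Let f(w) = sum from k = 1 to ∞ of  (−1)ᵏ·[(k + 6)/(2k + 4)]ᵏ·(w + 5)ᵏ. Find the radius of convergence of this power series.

Root test: |a_k|^(1/k) = (k + 6)/(2k + 4) → 1/2.
Thus R = 1/(1/2) = 2.

R = 2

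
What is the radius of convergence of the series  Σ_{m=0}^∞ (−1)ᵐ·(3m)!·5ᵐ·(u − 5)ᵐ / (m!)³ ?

By the ratio test, |a_{m+1}/a_m| = (3m+1)·(3m+2)·(3m+3)/(m+1)³ · 5 → 135.
Hence the series converges for |u − 5| < 1/(135) = 1/135, so the radius of convergence is 1/135.

R = 1/135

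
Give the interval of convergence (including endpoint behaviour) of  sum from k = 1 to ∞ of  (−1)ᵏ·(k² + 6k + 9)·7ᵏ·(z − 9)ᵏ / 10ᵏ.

Ratio test: |a_{k+1}/a_k| = [((k+1)² + 6(k+1) + 9)/(k² + 6k + 9)] · 7/10 → 7/10 as k → ∞.
Thus R = 1/(7/10) = 10/7.
At z = 73/7: the k-th term does not approach 0; divergence by the term test.
At z = 53/7: the terms have absolute value of order k², which does not tend to 0, so the series diverges by the divergence test.

(53/7, 73/7)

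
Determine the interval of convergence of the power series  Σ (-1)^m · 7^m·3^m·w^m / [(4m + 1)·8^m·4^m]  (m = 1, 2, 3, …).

(-32/21, 32/21]

The ratio of consecutive coefficients is [(4m + 1)/(4(m+1) + 1)] · 7·3/(8·4) → 21/32.
The series converges when 21/32 · |w| < 1, giving R = 32/21.
At w = 32/21: an alternating series whose terms decrease to 0 in absolute value, so it converges by the Leibniz criterion.
Endpoint w = -32/21: comparison with the harmonic series Σ 1/m shows the series diverges.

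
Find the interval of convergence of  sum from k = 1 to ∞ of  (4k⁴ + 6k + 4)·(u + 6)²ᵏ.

(-7, -5)

By the ratio test, |a_{k+1}/a_k| = (4(k+1)⁴ + 6(k+1) + 4)/(4k⁴ + 6k + 4) → 1.
Successive powers of (u + 6) differ by 2, so the series converges when |u + 6|² · 1 < 1, i.e. |u + 6| < √(1) = 1. So R = 1.
When u = -5, the terms have absolute value of order k⁴, which does not tend to 0, so the series diverges by the divergence test.
When u = -7, the k-th term does not approach 0; divergence by the term test.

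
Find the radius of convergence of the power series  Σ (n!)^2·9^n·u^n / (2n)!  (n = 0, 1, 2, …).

R = 4/9

The ratio of consecutive coefficients is (n+1)²/[(2n+1)·(2n+2)] · 9 → 9/4.
Convergence for |u| · 9/4 < 1, i.e. |u| < 4/9. So R = 4/9.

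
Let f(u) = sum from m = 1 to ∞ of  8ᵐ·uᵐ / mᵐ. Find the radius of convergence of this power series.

R = ∞

Applying the root test, |a_m|^(1/m) = 8/m → 0.
The limit is 0 for every u, so R = ∞.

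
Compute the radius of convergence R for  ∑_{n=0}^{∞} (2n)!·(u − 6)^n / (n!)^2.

Apply the ratio test: |a_{n+1}| / |a_n| = (2n+1)·(2n+2)/(n+1)², which tends to 4 as n → ∞.
Convergence for |u − 6| · 4 < 1, i.e. |u − 6| < 1/4. So R = 1/4.

R = 1/4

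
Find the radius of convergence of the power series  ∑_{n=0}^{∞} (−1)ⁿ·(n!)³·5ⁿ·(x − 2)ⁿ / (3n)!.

R = 27/5

Ratio test: |a_{n+1}/a_n| = (n+1)³/[(3n+1)·(3n+2)·(3n+3)] · 5 → 5/27 as n → ∞.
Hence the series converges for |x − 2| < 1/(5/27) = 27/5, so the radius of convergence is 27/5.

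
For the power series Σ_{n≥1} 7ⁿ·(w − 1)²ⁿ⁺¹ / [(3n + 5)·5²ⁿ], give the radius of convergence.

R = 5√7/7

The ratio of consecutive coefficients is [(3n + 5)/(3(n+1) + 5)] · 7/25 → 7/25.
Successive powers of (w − 1) differ by 2, so the series converges when |w − 1|² · 7/25 < 1, i.e. |w − 1| < √(25/7). So R = 5√7/7.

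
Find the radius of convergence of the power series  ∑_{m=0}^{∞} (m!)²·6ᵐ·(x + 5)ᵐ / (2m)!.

The ratio of consecutive coefficients is (m+1)²/[(2m+1)·(2m+2)] · 6 → 3/2.
Hence the series converges for |x + 5| < 1/(3/2) = 2/3, so the radius of convergence is 2/3.

R = 2/3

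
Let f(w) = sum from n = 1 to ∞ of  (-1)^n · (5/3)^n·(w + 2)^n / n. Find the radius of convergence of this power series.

R = 3/5

By the ratio test, |a_{n+1}/a_n| = [n/(n+1)] · 5/3 → 5/3.
Convergence for |w + 2| · 5/3 < 1, i.e. |w + 2| < 3/5. So R = 3/5.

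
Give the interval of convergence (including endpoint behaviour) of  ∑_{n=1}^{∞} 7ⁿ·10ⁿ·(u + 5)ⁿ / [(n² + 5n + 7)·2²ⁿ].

Ratio test: |a_{n+1}/a_n| = [(n² + 5n + 7)/((n+1)² + 5(n+1) + 7)] · 7·10/4 → 35/2 as n → ∞.
Thus R = 1/(35/2) = 2/35.
At u = -173/35: absolute convergence follows by limit comparison with Σ 1/n².
At u = -177/35: absolute convergence follows by limit comparison with Σ 1/n².

[-177/35, -173/35]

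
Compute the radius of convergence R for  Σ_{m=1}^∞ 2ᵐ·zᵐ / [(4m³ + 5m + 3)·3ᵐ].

Apply the ratio test: |a_{m+1}| / |a_m| = [(4m³ + 5m + 3)/(4(m+1)³ + 5(m+1) + 3)] · 2/3, which tends to 2/3 as m → ∞.
The series converges when 2/3 · |z| < 1, giving R = 3/2.

R = 3/2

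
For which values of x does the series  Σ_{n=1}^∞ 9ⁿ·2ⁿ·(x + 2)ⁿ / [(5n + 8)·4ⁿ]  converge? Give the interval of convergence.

[-20/9, -16/9)

Ratio test: |a_{n+1}/a_n| = [(5n + 8)/(5(n+1) + 8)] · 9·2/4 → 9/2 as n → ∞.
Thus R = 1/(9/2) = 2/9.
Check x = -16/9: comparison with the harmonic series Σ 1/n shows the series diverges.
When x = -20/9, convergence follows from the alternating series test (terms decrease monotonically to 0).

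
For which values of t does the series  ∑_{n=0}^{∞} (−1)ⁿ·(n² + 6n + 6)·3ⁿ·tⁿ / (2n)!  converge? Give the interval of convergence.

(−∞, ∞)

Apply the ratio test: |a_{n+1}| / |a_n| = ((n+1)² + 6(n+1) + 6)/(n² + 6n + 6) · 3 · 1/[(2n+1)·(2n+2)], which tends to 0 as n → ∞.
The limit is 0, so the series converges for all t; R = ∞.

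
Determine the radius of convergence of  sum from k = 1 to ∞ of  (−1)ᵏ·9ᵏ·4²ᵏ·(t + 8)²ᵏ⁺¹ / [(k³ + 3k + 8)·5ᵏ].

R = √5/12

The ratio of consecutive coefficients is [(k³ + 3k + 8)/((k+1)³ + 3(k+1) + 8)] · 9·16/5 → 144/5.
Since the exponent of (t + 8) increases by 2 each term, convergence requires |t + 8|² < 5/144, hence R = √5/12.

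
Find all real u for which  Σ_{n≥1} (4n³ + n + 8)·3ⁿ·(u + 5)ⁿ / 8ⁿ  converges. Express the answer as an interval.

Apply the ratio test: |a_{n+1}| / |a_n| = [(4(n+1)³ + (n+1) + 8)/(4n³ + n + 8)] · 3/8, which tends to 3/8 as n → ∞.
The series converges when 3/8 · |u + 5| < 1, giving R = 8/3.
Endpoint u = -7/3: the terms do not tend to 0, so the series diverges.
Endpoint u = -23/3: the terms have absolute value of order n³, which does not tend to 0, so the series diverges by the divergence test.

(-23/3, -7/3)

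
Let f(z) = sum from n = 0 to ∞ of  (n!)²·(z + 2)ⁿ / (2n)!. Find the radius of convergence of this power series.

Ratio test: |a_{n+1}/a_n| = (n+1)²/[(2n+1)·(2n+2)] → 1/4 as n → ∞.
Convergence for |z + 2| · 1/4 < 1, i.e. |z + 2| < 4. So R = 4.

R = 4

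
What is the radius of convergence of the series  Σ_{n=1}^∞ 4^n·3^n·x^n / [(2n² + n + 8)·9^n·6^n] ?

Ratio test: |a_{n+1}/a_n| = [(2n² + n + 8)/(2(n+1)² + (n+1) + 8)] · 4·3/(9·6) → 2/9 as n → ∞.
Convergence for |x| · 2/9 < 1, i.e. |x| < 9/2. So R = 9/2.

R = 9/2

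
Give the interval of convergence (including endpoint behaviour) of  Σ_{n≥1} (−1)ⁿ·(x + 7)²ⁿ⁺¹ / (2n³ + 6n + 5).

Apply the ratio test: |a_{n+1}| / |a_n| = (2n³ + 6n + 5)/(2(n+1)³ + 6(n+1) + 5), which tends to 1 as n → ∞.
Since the exponent of (x + 7) increases by 2 each term, convergence requires |x + 7|² < 1, hence R = 1.
Check x = -6: the terms are on the order of 1/n³, so the series converges absolutely by comparison with the p-series (p = 3 > 1).
Endpoint x = -8: the series is dominated by a constant times Σ 1/n³, which converges (p = 3 > 1).

[-8, -6]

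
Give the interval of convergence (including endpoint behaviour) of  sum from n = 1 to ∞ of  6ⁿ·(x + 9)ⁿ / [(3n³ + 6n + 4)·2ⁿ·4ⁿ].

Ratio test: |a_{n+1}/a_n| = [(3n³ + 6n + 4)/(3(n+1)³ + 6(n+1) + 4)] · 6/(2·4) → 3/4 as n → ∞.
The series converges when 3/4 · |x + 9| < 1, giving R = 4/3.
Endpoint x = -23/3: absolute convergence follows by limit comparison with Σ 1/n³.
When x = -31/3, the terms are on the order of 1/n³, so the series converges absolutely by comparison with the p-series (p = 3 > 1).

[-31/3, -23/3]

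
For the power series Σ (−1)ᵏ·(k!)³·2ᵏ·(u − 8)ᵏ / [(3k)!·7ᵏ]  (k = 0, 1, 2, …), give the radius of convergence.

R = 189/2

By the ratio test, |a_{k+1}/a_k| = (k+1)³/[(3k+1)·(3k+2)·(3k+3)] · 2/7 → 2/189.
Hence the series converges for |u − 8| < 1/(2/189) = 189/2, so the radius of convergence is 189/2.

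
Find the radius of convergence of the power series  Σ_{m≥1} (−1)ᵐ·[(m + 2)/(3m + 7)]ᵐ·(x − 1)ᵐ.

Applying the root test, |a_m|^(1/m) = (m + 2)/(3m + 7) → 1/3.
The series converges when 1/3 · |x − 1| < 1, giving R = 3.

R = 3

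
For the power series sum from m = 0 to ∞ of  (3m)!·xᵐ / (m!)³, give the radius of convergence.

By the ratio test, |a_{m+1}/a_m| = (3m+1)·(3m+2)·(3m+3)/(m+1)³ → 27.
The series converges when 27 · |x| < 1, giving R = 1/27.

R = 1/27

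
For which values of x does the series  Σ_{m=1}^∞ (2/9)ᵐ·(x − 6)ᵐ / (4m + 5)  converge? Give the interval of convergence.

The ratio of consecutive coefficients is [(4m + 5)/(4(m+1) + 5)] · 2/9 → 2/9.
Convergence for |x − 6| · 2/9 < 1, i.e. |x − 6| < 9/2. So R = 9/2.
Check x = 21/2: comparison with the harmonic series Σ 1/m shows the series diverges.
When x = 3/2, the terms alternate in sign and decrease monotonically to 0 in absolute value (size ~ c/m), so the alternating series test gives convergence.

[3/2, 21/2)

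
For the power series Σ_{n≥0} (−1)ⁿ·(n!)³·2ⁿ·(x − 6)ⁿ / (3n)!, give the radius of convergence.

By the ratio test, |a_{n+1}/a_n| = (n+1)³/[(3n+1)·(3n+2)·(3n+3)] · 2 → 2/27.
Thus R = 1/(2/27) = 27/2.

R = 27/2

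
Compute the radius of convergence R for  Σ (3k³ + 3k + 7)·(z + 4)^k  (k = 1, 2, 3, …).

By the ratio test, |a_{k+1}/a_k| = (3(k+1)³ + 3(k+1) + 7)/(3k³ + 3k + 7) → 1.
Hence R = 1.

R = 1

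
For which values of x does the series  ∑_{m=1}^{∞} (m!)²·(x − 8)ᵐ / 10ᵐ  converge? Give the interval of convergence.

{8}

By the ratio test, |a_{m+1}/a_m| = (m+1)² · 1/10 → ∞.
Since the ratio → ∞, the series diverges for every x ≠ 8, and R = 0.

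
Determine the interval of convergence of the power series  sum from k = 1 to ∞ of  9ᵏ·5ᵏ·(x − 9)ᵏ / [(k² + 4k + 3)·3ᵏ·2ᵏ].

[133/15, 137/15]

Ratio test: |a_{k+1}/a_k| = [(k² + 4k + 3)/((k+1)² + 4(k+1) + 3)] · 9·5/(3·2) → 15/2 as k → ∞.
Thus R = 1/(15/2) = 2/15.
Endpoint x = 137/15: absolute convergence follows by limit comparison with Σ 1/k².
When x = 133/15, the series is dominated by a constant times Σ 1/k², which converges (p = 2 > 1).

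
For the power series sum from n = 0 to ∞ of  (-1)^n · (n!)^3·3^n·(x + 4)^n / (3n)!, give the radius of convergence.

Ratio test: |a_{n+1}/a_n| = (n+1)³/[(3n+1)·(3n+2)·(3n+3)] · 3 → 1/9 as n → ∞.
Hence the series converges for |x + 4| < 1/(1/9) = 9, so the radius of convergence is 9.

R = 9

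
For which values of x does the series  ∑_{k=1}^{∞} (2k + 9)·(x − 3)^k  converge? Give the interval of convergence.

(2, 4)

Ratio test: |a_{k+1}/a_k| = (2(k+1) + 9)/(2k + 9) → 1 as k → ∞.
Hence R = 1.
Endpoint x = 4: the terms do not tend to 0, so the series diverges.
When x = 2, the k-th term does not approach 0; divergence by the term test.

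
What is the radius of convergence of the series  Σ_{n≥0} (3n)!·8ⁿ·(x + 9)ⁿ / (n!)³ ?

Apply the ratio test: |a_{n+1}| / |a_n| = (3n+1)·(3n+2)·(3n+3)/(n+1)³ · 8, which tends to 216 as n → ∞.
Convergence for |x + 9| · 216 < 1, i.e. |x + 9| < 1/216. So R = 1/216.

R = 1/216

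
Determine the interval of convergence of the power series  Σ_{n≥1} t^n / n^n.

(−∞, ∞)

Root test: |a_n|^(1/n) = 1/n → 0.
The limit is 0 for every t, so R = ∞.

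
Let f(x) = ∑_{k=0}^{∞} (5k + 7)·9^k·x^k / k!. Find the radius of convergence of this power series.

Ratio test: |a_{k+1}/a_k| = (5(k+1) + 7)/(5k + 7) · 9 · 1/(k+1) → 0 as k → ∞.
Since the limit is 0 < 1 for every x, the series converges on all of ℝ and R = ∞.

R = ∞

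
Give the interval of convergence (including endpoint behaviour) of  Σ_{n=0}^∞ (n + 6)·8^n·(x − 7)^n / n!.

By the ratio test, |a_{n+1}/a_n| = ((n+1) + 6)/(n + 6) · 8 · 1/(n+1) → 0.
The ratio tends to 0 regardless of x, hence R = ∞.

(−∞, ∞)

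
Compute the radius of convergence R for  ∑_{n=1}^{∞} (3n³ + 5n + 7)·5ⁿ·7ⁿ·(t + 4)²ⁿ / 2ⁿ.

Ratio test: |a_{n+1}/a_n| = [(3(n+1)³ + 5(n+1) + 7)/(3n³ + 5n + 7)] · 5·7/2 → 35/2 as n → ∞.
Since the exponent of (t + 4) increases by 2 each term, convergence requires |t + 4|² < 2/35, hence R = √70/35.

R = √70/35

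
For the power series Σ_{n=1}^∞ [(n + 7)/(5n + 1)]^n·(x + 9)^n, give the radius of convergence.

R = 5

By the Cauchy root test, |a_n|^(1/n) = (n + 7)/(5n + 1) → 1/5.
Hence the series converges for |x + 9| < 1/(1/5) = 5, so the radius of convergence is 5.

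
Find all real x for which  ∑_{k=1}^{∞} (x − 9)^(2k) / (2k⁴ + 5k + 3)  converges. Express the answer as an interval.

Apply the ratio test: |a_{k+1}| / |a_k| = (2k⁴ + 5k + 3)/(2(k+1)⁴ + 5(k+1) + 3), which tends to 1 as k → ∞.
Since the exponent of (x − 9) increases by 2 each term, convergence requires |x − 9|² < 1, hence R = 1.
At x = 10: the terms are on the order of 1/k⁴, so the series converges absolutely by comparison with the p-series (p = 4 > 1).
Endpoint x = 8: the terms are on the order of 1/k⁴, so the series converges absolutely by comparison with the p-series (p = 4 > 1).

[8, 10]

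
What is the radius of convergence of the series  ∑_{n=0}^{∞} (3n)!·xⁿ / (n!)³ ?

Ratio test: |a_{n+1}/a_n| = (3n+1)·(3n+2)·(3n+3)/(n+1)³ → 27 as n → ∞.
Hence the series converges for |x| < 1/(27) = 1/27, so the radius of convergence is 1/27.

R = 1/27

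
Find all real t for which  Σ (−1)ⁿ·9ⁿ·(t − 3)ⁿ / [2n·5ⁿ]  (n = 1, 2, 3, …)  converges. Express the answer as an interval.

(22/9, 32/9]

The ratio of consecutive coefficients is [2n/2(n+1)] · 9/5 → 9/5.
The series converges when 9/5 · |t − 3| < 1, giving R = 5/9.
When t = 32/9, the terms alternate in sign and decrease monotonically to 0 in absolute value (size ~ c/n), so the alternating series test gives convergence.
When t = 22/9, the terms behave like c/n; limit comparison with the harmonic series gives divergence.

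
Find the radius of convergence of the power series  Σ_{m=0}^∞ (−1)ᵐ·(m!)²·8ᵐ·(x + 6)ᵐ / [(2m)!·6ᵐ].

The ratio of consecutive coefficients is (m+1)²/[(2m+1)·(2m+2)] · 8/6 → 1/3.
The series converges when 1/3 · |x + 6| < 1, giving R = 3.

R = 3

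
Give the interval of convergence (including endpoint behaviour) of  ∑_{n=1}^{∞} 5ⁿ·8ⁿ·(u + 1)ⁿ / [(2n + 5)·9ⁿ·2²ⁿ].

[-19/10, -1/10)

Apply the ratio test: |a_{n+1}| / |a_n| = [(2n + 5)/(2(n+1) + 5)] · 5·8/(9·4), which tends to 10/9 as n → ∞.
Thus R = 1/(10/9) = 9/10.
When u = -1/10, the terms are asymptotic to a nonzero constant times 1/n, so the series diverges by limit comparison with Σ 1/n.
Check u = -19/10: an alternating series whose terms decrease to 0 in absolute value, so it converges by the Leibniz criterion.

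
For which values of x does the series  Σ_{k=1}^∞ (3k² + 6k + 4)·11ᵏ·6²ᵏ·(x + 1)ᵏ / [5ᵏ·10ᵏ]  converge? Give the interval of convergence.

(-223/198, -173/198)

By the ratio test, |a_{k+1}/a_k| = [(3(k+1)² + 6(k+1) + 4)/(3k² + 6k + 4)] · 11·36/(5·10) → 198/25.
Convergence for |x + 1| · 198/25 < 1, i.e. |x + 1| < 25/198. So R = 25/198.
Check x = -173/198: the terms have absolute value of order k², which does not tend to 0, so the series diverges by the divergence test.
When x = -223/198, the k-th term does not approach 0; divergence by the term test.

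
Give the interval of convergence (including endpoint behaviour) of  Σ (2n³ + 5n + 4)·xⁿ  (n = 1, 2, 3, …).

(-1, 1)

The ratio of consecutive coefficients is (2(n+1)³ + 5(n+1) + 4)/(2n³ + 5n + 4) → 1.
Convergence for |x| < 1, so R = 1.
Check x = 1: the terms have absolute value of order n³, which does not tend to 0, so the series diverges by the divergence test.
When x = -1, the terms do not tend to 0, so the series diverges.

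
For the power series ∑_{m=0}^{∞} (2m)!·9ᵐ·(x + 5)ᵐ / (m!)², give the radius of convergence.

The ratio of consecutive coefficients is (2m+1)·(2m+2)/(m+1)² · 9 → 36.
Thus R = 1/(36) = 1/36.

R = 1/36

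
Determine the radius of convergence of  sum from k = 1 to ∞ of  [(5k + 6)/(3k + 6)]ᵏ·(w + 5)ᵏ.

Root test: |a_k|^(1/k) = (5k + 6)/(3k + 6) → 5/3.
The series converges when 5/3 · |w + 5| < 1, giving R = 3/5.

R = 3/5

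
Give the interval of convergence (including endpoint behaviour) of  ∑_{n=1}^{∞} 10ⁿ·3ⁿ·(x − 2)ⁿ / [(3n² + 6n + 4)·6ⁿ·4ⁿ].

[6/5, 14/5]

Ratio test: |a_{n+1}/a_n| = [(3n² + 6n + 4)/(3(n+1)² + 6(n+1) + 4)] · 10·3/(6·4) → 5/4 as n → ∞.
The series converges when 5/4 · |x − 2| < 1, giving R = 4/5.
When x = 14/5, the terms are on the order of 1/n², so the series converges absolutely by comparison with the p-series (p = 2 > 1).
Endpoint x = 6/5: the series is dominated by a constant times Σ 1/n², which converges (p = 2 > 1).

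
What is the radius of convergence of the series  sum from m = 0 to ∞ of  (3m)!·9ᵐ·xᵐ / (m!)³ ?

The ratio of consecutive coefficients is (3m+1)·(3m+2)·(3m+3)/(m+1)³ · 9 → 243.
Convergence for |x| · 243 < 1, i.e. |x| < 1/243. So R = 1/243.

R = 1/243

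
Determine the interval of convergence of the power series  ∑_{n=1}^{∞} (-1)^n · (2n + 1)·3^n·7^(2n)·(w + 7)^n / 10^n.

(-1039/147, -1019/147)

Ratio test: |a_{n+1}/a_n| = [(2(n+1) + 1)/(2n + 1)] · 3·49/10 → 147/10 as n → ∞.
Hence the series converges for |w + 7| < 1/(147/10) = 10/147, so the radius of convergence is 10/147.
At w = -1019/147: the n-th term does not approach 0; divergence by the term test.
Endpoint w = -1039/147: the n-th term does not approach 0; divergence by the term test.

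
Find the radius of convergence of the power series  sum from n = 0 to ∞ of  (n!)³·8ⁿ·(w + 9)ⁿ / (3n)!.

R = 27/8

Ratio test: |a_{n+1}/a_n| = (n+1)³/[(3n+1)·(3n+2)·(3n+3)] · 8 → 8/27 as n → ∞.
Hence the series converges for |w + 9| < 1/(8/27) = 27/8, so the radius of convergence is 27/8.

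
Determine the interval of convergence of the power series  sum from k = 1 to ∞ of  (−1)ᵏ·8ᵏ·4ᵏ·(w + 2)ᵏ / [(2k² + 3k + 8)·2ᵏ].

[-33/16, -31/16]

Apply the ratio test: |a_{k+1}| / |a_k| = [(2k² + 3k + 8)/(2(k+1)² + 3(k+1) + 8)] · 8·4/2, which tends to 16 as k → ∞.
Thus R = 1/(16) = 1/16.
At w = -31/16: absolute convergence follows by limit comparison with Σ 1/k².
Endpoint w = -33/16: the terms are on the order of 1/k², so the series converges absolutely by comparison with the p-series (p = 2 > 1).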